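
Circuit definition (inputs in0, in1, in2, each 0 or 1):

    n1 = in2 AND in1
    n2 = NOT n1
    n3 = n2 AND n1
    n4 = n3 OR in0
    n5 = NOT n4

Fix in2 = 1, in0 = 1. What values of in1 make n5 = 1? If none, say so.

With in2 = 1, in0 = 1 fixed, none of the 2 settings of in1 give n5 = 1.
For example, with in1=1:
n1 = in2 AND in1 = 1 AND 1 = 1
n2 = NOT n1 = NOT 1 = 0
n3 = n2 AND n1 = 0 AND 1 = 0
n4 = n3 OR in0 = 0 OR 1 = 1
n5 = NOT n4 = NOT 1 = 0
giving n5 = 0 ≠ 1.

no solution exists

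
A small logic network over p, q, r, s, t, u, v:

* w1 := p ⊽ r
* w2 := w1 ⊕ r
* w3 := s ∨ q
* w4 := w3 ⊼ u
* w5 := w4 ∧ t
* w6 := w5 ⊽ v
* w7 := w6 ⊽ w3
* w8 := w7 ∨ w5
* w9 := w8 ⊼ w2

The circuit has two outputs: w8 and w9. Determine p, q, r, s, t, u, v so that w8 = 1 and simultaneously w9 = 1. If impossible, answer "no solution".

p=1, q=1, r=0, s=1, t=1, u=0, v=0

Check with p=1, q=1, r=0, s=1, t=1, u=0, v=0:
w1 = p ⊽ r = 1 ⊽ 0 = 0
w2 = w1 ⊕ r = 0 ⊕ 0 = 0
w3 = s ∨ q = 1 ∨ 1 = 1
w4 = w3 ⊼ u = 1 ⊼ 0 = 1
w5 = w4 ∧ t = 1 ∧ 1 = 1
w6 = w5 ⊽ v = 1 ⊽ 0 = 0
w7 = w6 ⊽ w3 = 0 ⊽ 1 = 0
w8 = w7 ∨ w5 = 0 ∨ 1 = 1
w9 = w8 ⊼ w2 = 1 ⊼ 0 = 1
So w8 = 1 and w9 = 1.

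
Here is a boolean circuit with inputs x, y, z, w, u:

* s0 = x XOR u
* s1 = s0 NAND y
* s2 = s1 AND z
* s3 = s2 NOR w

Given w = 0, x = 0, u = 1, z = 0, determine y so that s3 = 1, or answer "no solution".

y=0

s3 = s2 NOR w must be 1, so both s2 = 0 and w = 0.
Check with w = 0, x = 0, u = 1, z = 0 and y=0:
s0 = x XOR u = 0 XOR 1 = 1
s1 = s0 NAND y = 1 NAND 0 = 1
s2 = s1 AND z = 1 AND 0 = 0
s3 = s2 NOR w = 0 NOR 0 = 1
So s3 = 1.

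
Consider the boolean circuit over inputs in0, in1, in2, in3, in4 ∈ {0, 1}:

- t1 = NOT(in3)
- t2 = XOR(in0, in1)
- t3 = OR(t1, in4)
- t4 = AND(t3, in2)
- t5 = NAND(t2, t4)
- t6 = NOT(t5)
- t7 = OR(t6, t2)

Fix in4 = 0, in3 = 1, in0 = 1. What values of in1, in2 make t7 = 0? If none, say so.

in1=1 in2=1

Check with in4 = 0, in3 = 1, in0 = 1 and in1=1, in2=1:
t1 = NOT(in3) = NOT 1 = 0
t2 = XOR(in0, in1) = XOR(1, 1) = 0
t3 = OR(t1, in4) = OR(0, 0) = 0
t4 = AND(t3, in2) = AND(0, 1) = 0
t5 = NAND(t2, t4) = NAND(0, 0) = 1
t6 = NOT(t5) = NOT 1 = 0
t7 = OR(t6, t2) = OR(0, 0) = 0
So t7 = 0.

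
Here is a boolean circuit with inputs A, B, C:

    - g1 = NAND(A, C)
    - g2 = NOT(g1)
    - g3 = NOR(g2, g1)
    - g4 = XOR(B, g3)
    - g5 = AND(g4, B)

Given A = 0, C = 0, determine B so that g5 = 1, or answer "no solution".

Check with A = 0, C = 0 and B=1:
g1 = NAND(A, C) = NAND(0, 0) = 1
g2 = NOT(g1) = NOT 1 = 0
g3 = NOR(g2, g1) = NOR(0, 1) = 0
g4 = XOR(B, g3) = XOR(1, 0) = 1
g5 = AND(g4, B) = AND(1, 1) = 1
So g5 = 1.

B=1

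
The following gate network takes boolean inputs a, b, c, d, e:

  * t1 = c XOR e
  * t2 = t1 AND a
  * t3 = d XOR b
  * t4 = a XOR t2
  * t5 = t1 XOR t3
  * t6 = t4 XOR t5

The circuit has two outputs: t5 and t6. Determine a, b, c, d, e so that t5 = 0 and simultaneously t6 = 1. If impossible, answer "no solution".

Check with a=1, b=1, c=0, d=1, e=0:
t1 = c XOR e = 0 XOR 0 = 0
t2 = t1 AND a = 0 AND 1 = 0
t3 = d XOR b = 1 XOR 1 = 0
t4 = a XOR t2 = 1 XOR 0 = 1
t5 = t1 XOR t3 = 0 XOR 0 = 0
t6 = t4 XOR t5 = 1 XOR 0 = 1
So t5 = 0 and t6 = 1.

a=1, b=1, c=0, d=1, e=0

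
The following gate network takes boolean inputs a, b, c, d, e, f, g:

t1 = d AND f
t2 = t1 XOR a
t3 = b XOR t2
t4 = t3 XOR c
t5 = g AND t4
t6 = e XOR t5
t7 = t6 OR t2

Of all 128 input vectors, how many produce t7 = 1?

t7 = t6 OR t2 must be 1, so at least one of t6, t2 is 1.
Enumerating the 128 input combinations, 96 give t7 = 1 and 32 give t7 = 0.

96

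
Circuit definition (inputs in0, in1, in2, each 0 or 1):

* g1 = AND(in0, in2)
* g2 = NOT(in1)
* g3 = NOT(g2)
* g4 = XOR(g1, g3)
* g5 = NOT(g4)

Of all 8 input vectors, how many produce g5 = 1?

g5 = NOT(g4) must be 1, so g4 = 0.
g4 = XOR(g1, g3) must be 0, so g1 and g3 are equal.
Enumerating the 8 input combinations, 4 give g5 = 1 and 4 give g5 = 0.

4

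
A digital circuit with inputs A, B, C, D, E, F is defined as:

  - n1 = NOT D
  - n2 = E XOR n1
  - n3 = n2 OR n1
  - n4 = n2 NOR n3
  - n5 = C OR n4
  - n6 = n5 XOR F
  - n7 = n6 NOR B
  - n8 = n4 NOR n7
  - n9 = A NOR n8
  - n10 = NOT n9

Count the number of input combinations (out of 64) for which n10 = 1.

n10 = NOT n9 must be 1, so n9 = 0.
n9 = A NOR n8 must be 0, so at least one of A, n8 is 1.
Enumerating the 64 input combinations, 50 give n10 = 1 and 14 give n10 = 0.

50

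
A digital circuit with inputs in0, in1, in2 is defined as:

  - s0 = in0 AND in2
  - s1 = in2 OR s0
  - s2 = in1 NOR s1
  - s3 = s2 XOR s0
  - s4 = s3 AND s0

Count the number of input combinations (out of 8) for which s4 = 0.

s4 = s3 AND s0 must be 0, so at least one of s3, s0 is 0.
Satisfying assignments:
  in0=0, in1=0, in2=0
  in0=0, in1=0, in2=1
  in0=0, in1=1, in2=0
  in0=0, in1=1, in2=1
  in0=1, in1=0, in2=0
  in0=1, in1=1, in2=0

6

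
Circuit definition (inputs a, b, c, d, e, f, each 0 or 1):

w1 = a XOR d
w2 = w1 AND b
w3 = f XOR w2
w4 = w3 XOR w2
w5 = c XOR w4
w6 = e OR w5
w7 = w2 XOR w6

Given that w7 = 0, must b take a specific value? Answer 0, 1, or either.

either

Both values of b occur among assignments with w7 = 0:
  b=0: a=0, b=0, c=0, d=0, e=0, f=0
  b=1: a=0, b=1, c=0, d=0, e=0, f=0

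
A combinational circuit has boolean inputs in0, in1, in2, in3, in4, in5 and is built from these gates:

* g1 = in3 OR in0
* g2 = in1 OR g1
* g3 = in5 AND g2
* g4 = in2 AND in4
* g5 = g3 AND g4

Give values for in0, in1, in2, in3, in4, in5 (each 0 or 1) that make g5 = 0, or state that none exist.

g5 = g3 AND g4 must be 0, so at least one of g3, g4 is 0.
Check with in0=1, in1=1, in2=0, in3=1, in4=0, in5=1:
g1 = in3 OR in0 = 1 OR 1 = 1
g2 = in1 OR g1 = 1 OR 1 = 1
g3 = in5 AND g2 = 1 AND 1 = 1
g4 = in2 AND in4 = 0 AND 0 = 0
g5 = g3 AND g4 = 1 AND 0 = 0
So g5 = 0 as required.

in0=1, in1=1, in2=0, in3=1, in4=0, in5=1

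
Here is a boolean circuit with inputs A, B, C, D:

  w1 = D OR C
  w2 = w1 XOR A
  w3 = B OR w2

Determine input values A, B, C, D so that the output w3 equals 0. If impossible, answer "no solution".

w3 = B OR w2 must be 0, so both B = 0 and w2 = 0.
Check with A=1, B=0, C=1, D=0:
w1 = D OR C = 0 OR 1 = 1
w2 = w1 XOR A = 1 XOR 1 = 0
w3 = B OR w2 = 0 OR 0 = 0
So w3 = 0 as required.

A=1, B=0, C=1, D=0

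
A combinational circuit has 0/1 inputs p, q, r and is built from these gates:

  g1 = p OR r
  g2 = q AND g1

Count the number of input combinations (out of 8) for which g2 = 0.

5

g2 = q AND g1 must be 0, so at least one of q, g1 is 0.
Satisfying assignments:
  p=0, q=0, r=0
  p=0, q=0, r=1
  p=0, q=1, r=0
  p=1, q=0, r=0
  p=1, q=0, r=1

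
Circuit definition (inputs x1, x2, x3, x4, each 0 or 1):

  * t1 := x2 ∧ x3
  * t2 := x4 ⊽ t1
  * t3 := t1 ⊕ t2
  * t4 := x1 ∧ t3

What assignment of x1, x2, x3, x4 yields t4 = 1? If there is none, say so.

x1=1, x2=0, x3=0, x4=0

t4 = x1 ∧ t3 must be 1, so both x1 = 1 and t3 = 1.
t3 = t1 ⊕ t2 must be 1, so t1 and t2 differ.
Check with x1=1, x2=0, x3=0, x4=0:
t1 = x2 ∧ x3 = 0 ∧ 0 = 0
t2 = x4 ⊽ t1 = 0 ⊽ 0 = 1
t3 = t1 ⊕ t2 = 0 ⊕ 1 = 1
t4 = x1 ∧ t3 = 1 ∧ 1 = 1
So t4 = 1 as required.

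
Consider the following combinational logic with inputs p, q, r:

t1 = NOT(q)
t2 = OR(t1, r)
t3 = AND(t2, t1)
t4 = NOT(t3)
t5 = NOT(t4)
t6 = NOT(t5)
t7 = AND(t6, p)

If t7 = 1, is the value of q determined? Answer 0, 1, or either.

t7 = AND(t6, p) must be 1, so both t6 = 1 and p = 1.
t6 = NOT(t5) must be 1, so t5 = 0.
t5 = NOT(t4) must be 0, so t4 = 1.
Every assignment with t7 = 1 has q = 1; there are 2 such assignment(s).
  p=1, q=1, r=0
  p=1, q=1, r=1

1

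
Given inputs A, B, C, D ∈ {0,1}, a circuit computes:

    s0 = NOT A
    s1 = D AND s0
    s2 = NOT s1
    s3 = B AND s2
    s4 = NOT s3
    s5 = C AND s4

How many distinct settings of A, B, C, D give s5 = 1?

5

s5 = C AND s4 must be 1, so both C = 1 and s4 = 1.
Enumerating the 16 input combinations, 5 give s5 = 1 and 11 give s5 = 0.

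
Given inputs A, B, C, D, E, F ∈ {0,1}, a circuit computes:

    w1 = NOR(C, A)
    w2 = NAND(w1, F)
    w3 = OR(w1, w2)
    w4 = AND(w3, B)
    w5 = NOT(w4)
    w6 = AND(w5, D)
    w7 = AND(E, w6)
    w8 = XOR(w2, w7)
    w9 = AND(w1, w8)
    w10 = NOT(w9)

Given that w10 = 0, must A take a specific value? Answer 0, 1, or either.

w10 = NOT(w9) must be 0, so w9 = 1.
w9 = AND(w1, w8) must be 1, so both w1 = 1 and w8 = 1.
w1 = NOR(C, A) must be 1, so both C = 0 and A = 0.
Every assignment with w10 = 0 has A = 0; there are 8 such assignment(s).

0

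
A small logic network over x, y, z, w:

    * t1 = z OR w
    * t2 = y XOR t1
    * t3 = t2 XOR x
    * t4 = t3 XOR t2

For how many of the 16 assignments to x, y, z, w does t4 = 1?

t4 = t3 XOR t2 must be 1, so t3 and t2 differ.
Enumerating the 16 input combinations, 8 give t4 = 1 and 8 give t4 = 0.

8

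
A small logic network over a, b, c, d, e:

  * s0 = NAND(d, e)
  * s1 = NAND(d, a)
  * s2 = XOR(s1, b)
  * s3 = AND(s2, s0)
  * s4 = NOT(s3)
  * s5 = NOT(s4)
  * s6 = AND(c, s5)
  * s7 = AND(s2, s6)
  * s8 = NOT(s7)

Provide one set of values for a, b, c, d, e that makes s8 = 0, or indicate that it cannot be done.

Check with a=0 b=0 c=1 d=0 e=0:
s0 = NAND(d, e) = NAND(0, 0) = 1
s1 = NAND(d, a) = NAND(0, 0) = 1
s2 = XOR(s1, b) = XOR(1, 0) = 1
s3 = AND(s2, s0) = AND(1, 1) = 1
s4 = NOT(s3) = NOT 1 = 0
s5 = NOT(s4) = NOT 0 = 1
s6 = AND(c, s5) = AND(1, 1) = 1
s7 = AND(s2, s6) = AND(1, 1) = 1
s8 = NOT(s7) = NOT 1 = 0
So s8 = 0 as required.

a=0 b=0 c=1 d=0 e=0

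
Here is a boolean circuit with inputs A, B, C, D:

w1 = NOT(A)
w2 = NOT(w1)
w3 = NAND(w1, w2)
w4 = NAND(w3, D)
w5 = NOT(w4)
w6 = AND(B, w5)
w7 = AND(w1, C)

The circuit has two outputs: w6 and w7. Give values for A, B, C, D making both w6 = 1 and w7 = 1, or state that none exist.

A=0, B=1, C=1, D=1

Check with A=0, B=1, C=1, D=1:
w1 = NOT(A) = NOT 0 = 1
w2 = NOT(w1) = NOT 1 = 0
w3 = NAND(w1, w2) = NAND(1, 0) = 1
w4 = NAND(w3, D) = NAND(1, 1) = 0
w5 = NOT(w4) = NOT 0 = 1
w6 = AND(B, w5) = AND(1, 1) = 1
w7 = AND(w1, C) = AND(1, 1) = 1
So w6 = 1 and w7 = 1.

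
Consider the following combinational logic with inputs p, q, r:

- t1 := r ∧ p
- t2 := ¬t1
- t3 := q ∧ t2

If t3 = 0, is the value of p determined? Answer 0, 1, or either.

either

Both values of p occur among assignments with t3 = 0:
  p=0: p=0, q=0, r=0
  p=1: p=1, q=0, r=0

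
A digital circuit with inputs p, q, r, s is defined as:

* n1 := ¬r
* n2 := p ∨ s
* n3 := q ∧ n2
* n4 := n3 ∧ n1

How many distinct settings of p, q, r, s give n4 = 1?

3

n4 = n3 ∧ n1 must be 1, so both n3 = 1 and n1 = 1.
Satisfying assignments:
  p=0, q=1, r=0, s=1
  p=1, q=1, r=0, s=0
  p=1, q=1, r=0, s=1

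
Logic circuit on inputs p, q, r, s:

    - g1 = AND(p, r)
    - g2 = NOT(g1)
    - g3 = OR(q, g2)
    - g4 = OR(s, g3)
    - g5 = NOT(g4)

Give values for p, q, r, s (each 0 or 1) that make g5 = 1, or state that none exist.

p=1, q=0, r=1, s=0

g5 = NOT(g4) must be 1, so g4 = 0.
g4 = OR(s, g3) must be 0, so both s = 0 and g3 = 0.
Check with p=1, q=0, r=1, s=0:
g1 = AND(p, r) = AND(1, 1) = 1
g2 = NOT(g1) = NOT 1 = 0
g3 = OR(q, g2) = OR(0, 0) = 0
g4 = OR(s, g3) = OR(0, 0) = 0
g5 = NOT(g4) = NOT 0 = 1
So g5 = 1 as required.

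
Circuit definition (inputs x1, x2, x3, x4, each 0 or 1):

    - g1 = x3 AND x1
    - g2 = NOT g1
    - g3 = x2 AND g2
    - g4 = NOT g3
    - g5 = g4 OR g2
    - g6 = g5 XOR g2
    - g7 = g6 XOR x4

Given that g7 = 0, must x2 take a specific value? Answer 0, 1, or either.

Both values of x2 occur among assignments with g7 = 0:
  x2=0: x1=0, x2=0, x3=0, x4=0
  x2=1: x1=0, x2=1, x3=0, x4=0

either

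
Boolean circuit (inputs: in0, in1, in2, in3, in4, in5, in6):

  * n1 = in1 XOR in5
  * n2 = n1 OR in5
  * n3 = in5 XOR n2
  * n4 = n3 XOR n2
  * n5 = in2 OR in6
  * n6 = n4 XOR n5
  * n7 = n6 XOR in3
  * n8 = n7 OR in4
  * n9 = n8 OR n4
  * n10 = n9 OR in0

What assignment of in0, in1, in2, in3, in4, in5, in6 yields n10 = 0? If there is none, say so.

in0=0 in1=1 in2=1 in3=1 in4=0 in5=0 in6=0

n10 = n9 OR in0 must be 0, so both n9 = 0 and in0 = 0.
n9 = n8 OR n4 must be 0, so both n8 = 0 and n4 = 0.
Check with in0=0 in1=1 in2=1 in3=1 in4=0 in5=0 in6=0:
n1 = in1 XOR in5 = 1 XOR 0 = 1
n2 = n1 OR in5 = 1 OR 0 = 1
n3 = in5 XOR n2 = 0 XOR 1 = 1
n4 = n3 XOR n2 = 1 XOR 1 = 0
n5 = in2 OR in6 = 1 OR 0 = 1
n6 = n4 XOR n5 = 0 XOR 1 = 1
n7 = n6 XOR in3 = 1 XOR 1 = 0
n8 = n7 OR in4 = 0 OR 0 = 0
n9 = n8 OR n4 = 0 OR 0 = 0
n10 = n9 OR in0 = 0 OR 0 = 0
So n10 = 0 as required.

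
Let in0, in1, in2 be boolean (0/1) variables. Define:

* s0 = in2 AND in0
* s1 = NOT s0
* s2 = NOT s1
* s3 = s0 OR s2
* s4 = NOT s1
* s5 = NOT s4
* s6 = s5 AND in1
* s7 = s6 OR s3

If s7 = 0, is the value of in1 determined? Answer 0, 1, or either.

0

s7 = s6 OR s3 must be 0, so both s6 = 0 and s3 = 0.
s6 = s5 AND in1 must be 0, so at least one of s5, in1 is 0.
s3 = s0 OR s2 must be 0, so both s0 = 0 and s2 = 0.
Every assignment with s7 = 0 has in1 = 0; there are 3 such assignment(s).
  in0=0, in1=0, in2=0
  in0=0, in1=0, in2=1
  in0=1, in1=0, in2=0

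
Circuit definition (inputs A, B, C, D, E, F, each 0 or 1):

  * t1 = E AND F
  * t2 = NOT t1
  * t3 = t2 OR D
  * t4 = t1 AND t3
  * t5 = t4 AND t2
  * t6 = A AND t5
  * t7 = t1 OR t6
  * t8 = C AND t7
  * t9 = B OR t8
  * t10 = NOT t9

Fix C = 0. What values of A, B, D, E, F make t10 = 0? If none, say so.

t10 = NOT t9 must be 0, so t9 = 1.
t9 = B OR t8 must be 1, so at least one of B, t8 is 1.
Check with C = 0 and A=0, B=1, D=0, E=1, F=0:
t1 = E AND F = 1 AND 0 = 0
t2 = NOT t1 = NOT 0 = 1
t3 = t2 OR D = 1 OR 0 = 1
t4 = t1 AND t3 = 0 AND 1 = 0
t5 = t4 AND t2 = 0 AND 1 = 0
t6 = A AND t5 = 0 AND 0 = 0
t7 = t1 OR t6 = 0 OR 0 = 0
t8 = C AND t7 = 0 AND 0 = 0
t9 = B OR t8 = 1 OR 0 = 1
t10 = NOT t9 = NOT 1 = 0
So t10 = 0.

A=0 B=1 D=0 E=1 F=0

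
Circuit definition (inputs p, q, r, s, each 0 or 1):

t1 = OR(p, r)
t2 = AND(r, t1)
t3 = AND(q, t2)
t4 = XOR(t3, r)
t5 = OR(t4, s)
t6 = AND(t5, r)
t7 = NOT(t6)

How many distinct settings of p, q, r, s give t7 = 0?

t7 = NOT(t6) must be 0, so t6 = 1.
t6 = AND(t5, r) must be 1, so both t5 = 1 and r = 1.
Enumerating the 16 input combinations, 6 give t7 = 0 and 10 give t7 = 1.

6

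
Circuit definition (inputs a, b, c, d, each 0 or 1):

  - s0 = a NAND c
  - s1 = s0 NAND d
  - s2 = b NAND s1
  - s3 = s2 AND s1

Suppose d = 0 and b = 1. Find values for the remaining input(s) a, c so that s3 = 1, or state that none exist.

With d = 0 and b = 1 fixed, none of the 4 settings of a, c give s3 = 1.
For example, with a=1, c=1:
s0 = a NAND c = 1 NAND 1 = 0
s1 = s0 NAND d = 0 NAND 0 = 1
s2 = b NAND s1 = 1 NAND 1 = 0
s3 = s2 AND s1 = 0 AND 1 = 0
giving s3 = 0 ≠ 1.

no solution exists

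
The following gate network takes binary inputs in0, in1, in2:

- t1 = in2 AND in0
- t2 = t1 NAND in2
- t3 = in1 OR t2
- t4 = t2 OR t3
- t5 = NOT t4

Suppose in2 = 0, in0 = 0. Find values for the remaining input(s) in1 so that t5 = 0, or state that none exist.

Check with in2 = 0, in0 = 0 and in1=0:
t1 = in2 AND in0 = 0 AND 0 = 0
t2 = t1 NAND in2 = 0 NAND 0 = 1
t3 = in1 OR t2 = 0 OR 1 = 1
t4 = t2 OR t3 = 1 OR 1 = 1
t5 = NOT t4 = NOT 1 = 0
So t5 = 0.

in1=0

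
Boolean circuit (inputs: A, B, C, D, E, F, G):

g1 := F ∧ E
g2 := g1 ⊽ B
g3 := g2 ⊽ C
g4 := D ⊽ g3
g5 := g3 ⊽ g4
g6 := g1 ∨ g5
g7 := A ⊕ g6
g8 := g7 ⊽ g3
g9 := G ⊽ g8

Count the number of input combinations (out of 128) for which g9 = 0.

g9 = G ⊽ g8 must be 0, so at least one of G, g8 is 1.
Enumerating the 128 input combinations, 86 give g9 = 0 and 42 give g9 = 1.

86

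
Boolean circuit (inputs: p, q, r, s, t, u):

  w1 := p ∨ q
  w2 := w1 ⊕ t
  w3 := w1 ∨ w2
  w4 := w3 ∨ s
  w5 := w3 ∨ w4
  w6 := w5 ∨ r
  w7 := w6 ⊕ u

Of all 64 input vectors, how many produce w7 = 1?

32

w7 = w6 ⊕ u must be 1, so w6 and u differ.
Enumerating the 64 input combinations, 32 give w7 = 1 and 32 give w7 = 0.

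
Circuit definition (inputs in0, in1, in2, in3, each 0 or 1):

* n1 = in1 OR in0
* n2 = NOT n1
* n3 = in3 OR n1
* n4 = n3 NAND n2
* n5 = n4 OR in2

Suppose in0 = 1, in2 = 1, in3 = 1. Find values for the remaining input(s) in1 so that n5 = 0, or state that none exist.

With in0 = 1, in2 = 1, in3 = 1 fixed, none of the 2 settings of in1 give n5 = 0.
For example, with in1=0:
n1 = in1 OR in0 = 0 OR 1 = 1
n2 = NOT n1 = NOT 1 = 0
n3 = in3 OR n1 = 1 OR 1 = 1
n4 = n3 NAND n2 = 1 NAND 0 = 1
n5 = n4 OR in2 = 1 OR 1 = 1
giving n5 = 1 ≠ 0.

no solution exists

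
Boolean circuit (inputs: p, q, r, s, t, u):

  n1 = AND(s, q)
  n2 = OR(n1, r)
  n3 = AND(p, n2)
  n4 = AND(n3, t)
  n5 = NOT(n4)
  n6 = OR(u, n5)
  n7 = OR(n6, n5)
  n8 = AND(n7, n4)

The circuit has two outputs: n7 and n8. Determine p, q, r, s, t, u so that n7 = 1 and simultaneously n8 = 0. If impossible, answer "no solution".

Check with p=1 q=0 r=0 s=0 t=0 u=0:
n1 = AND(s, q) = AND(0, 0) = 0
n2 = OR(n1, r) = OR(0, 0) = 0
n3 = AND(p, n2) = AND(1, 0) = 0
n4 = AND(n3, t) = AND(0, 0) = 0
n5 = NOT(n4) = NOT 0 = 1
n6 = OR(u, n5) = OR(0, 1) = 1
n7 = OR(n6, n5) = OR(1, 1) = 1
n8 = AND(n7, n4) = AND(1, 0) = 0
So n7 = 1 and n8 = 0.

p=1 q=0 r=0 s=0 t=0 u=0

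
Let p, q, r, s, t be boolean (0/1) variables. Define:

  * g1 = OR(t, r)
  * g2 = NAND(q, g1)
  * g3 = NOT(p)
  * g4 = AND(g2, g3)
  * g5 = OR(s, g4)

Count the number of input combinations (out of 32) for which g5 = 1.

21

g5 = OR(s, g4) must be 1, so at least one of s, g4 is 1.
Enumerating the 32 input combinations, 21 give g5 = 1 and 11 give g5 = 0.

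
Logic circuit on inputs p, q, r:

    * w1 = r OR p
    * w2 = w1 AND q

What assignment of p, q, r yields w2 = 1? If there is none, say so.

p=1 q=1 r=0

w2 = w1 AND q must be 1, so both w1 = 1 and q = 1.
w1 = r OR p must be 1, so at least one of r, p is 1.
Check with p=1 q=1 r=0:
w1 = r OR p = 0 OR 1 = 1
w2 = w1 AND q = 1 AND 1 = 1
So w2 = 1 as required.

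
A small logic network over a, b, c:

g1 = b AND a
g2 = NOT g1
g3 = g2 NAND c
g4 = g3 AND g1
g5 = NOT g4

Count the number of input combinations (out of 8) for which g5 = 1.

g5 = NOT g4 must be 1, so g4 = 0.
Satisfying assignments:
  a=0, b=0, c=0
  a=0, b=0, c=1
  a=0, b=1, c=0
  a=0, b=1, c=1
  a=1, b=0, c=0
  a=1, b=0, c=1

6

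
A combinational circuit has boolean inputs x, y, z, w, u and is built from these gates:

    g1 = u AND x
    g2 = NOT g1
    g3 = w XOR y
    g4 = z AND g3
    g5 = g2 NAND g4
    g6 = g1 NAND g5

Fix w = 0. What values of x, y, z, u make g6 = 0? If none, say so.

g6 = g1 NAND g5 must be 0, so both g1 = 1 and g5 = 1.
g1 = u AND x must be 1, so both u = 1 and x = 1.
Check with w = 0 and x=1, y=0, z=0, u=1:
g1 = u AND x = 1 AND 1 = 1
g2 = NOT g1 = NOT 1 = 0
g3 = w XOR y = 0 XOR 0 = 0
g4 = z AND g3 = 0 AND 0 = 0
g5 = g2 NAND g4 = 0 NAND 0 = 1
g6 = g1 NAND g5 = 1 NAND 1 = 0
So g6 = 0.

x=1, y=0, z=0, u=1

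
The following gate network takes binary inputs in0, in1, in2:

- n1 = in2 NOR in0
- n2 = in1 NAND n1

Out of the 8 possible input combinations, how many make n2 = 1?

n2 = in1 NAND n1 must be 1, so at least one of in1, n1 is 0.
Enumerating the 8 input combinations, 7 give n2 = 1 and 1 give n2 = 0.

7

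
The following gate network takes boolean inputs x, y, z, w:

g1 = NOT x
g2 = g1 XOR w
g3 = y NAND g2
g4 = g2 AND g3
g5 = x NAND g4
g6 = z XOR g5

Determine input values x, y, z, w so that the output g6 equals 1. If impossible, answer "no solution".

g6 = z XOR g5 must be 1, so z and g5 differ.
Check with x=0 y=1 z=0 w=1:
g1 = NOT x = NOT 0 = 1
g2 = g1 XOR w = 1 XOR 1 = 0
g3 = y NAND g2 = 1 NAND 0 = 1
g4 = g2 AND g3 = 0 AND 1 = 0
g5 = x NAND g4 = 0 NAND 0 = 1
g6 = z XOR g5 = 0 XOR 1 = 1
So g6 = 1 as required.

x=0 y=1 z=0 w=1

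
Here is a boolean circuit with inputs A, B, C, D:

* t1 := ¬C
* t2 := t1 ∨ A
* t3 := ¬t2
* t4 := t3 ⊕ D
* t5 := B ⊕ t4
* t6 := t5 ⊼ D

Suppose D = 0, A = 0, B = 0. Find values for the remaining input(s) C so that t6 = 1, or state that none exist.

t6 = t5 ⊼ D must be 1, so at least one of t5, D is 0.
Check with D = 0, A = 0, B = 0 and C=1:
t1 = ¬C = ¬1 = 0
t2 = t1 ∨ A = 0 ∨ 0 = 0
t3 = ¬t2 = ¬0 = 1
t4 = t3 ⊕ D = 1 ⊕ 0 = 1
t5 = B ⊕ t4 = 0 ⊕ 1 = 1
t6 = t5 ⊼ D = 1 ⊼ 0 = 1
So t6 = 1.

C=1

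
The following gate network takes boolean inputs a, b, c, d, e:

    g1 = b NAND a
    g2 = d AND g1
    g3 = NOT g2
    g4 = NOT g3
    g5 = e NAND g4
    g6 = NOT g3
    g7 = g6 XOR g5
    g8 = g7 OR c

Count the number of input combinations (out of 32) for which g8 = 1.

g8 = g7 OR c must be 1, so at least one of g7, c is 1.
Enumerating the 32 input combinations, 29 give g8 = 1 and 3 give g8 = 0.

29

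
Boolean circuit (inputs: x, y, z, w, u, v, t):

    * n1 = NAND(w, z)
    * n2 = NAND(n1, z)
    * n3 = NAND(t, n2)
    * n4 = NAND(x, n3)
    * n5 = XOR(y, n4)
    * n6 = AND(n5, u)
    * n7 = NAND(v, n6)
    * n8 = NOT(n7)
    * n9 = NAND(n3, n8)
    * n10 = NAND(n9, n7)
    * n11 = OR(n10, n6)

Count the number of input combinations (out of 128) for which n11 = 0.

n11 = OR(n10, n6) must be 0, so both n10 = 0 and n6 = 0.
n10 = NAND(n9, n7) must be 0, so both n9 = 1 and n7 = 1.
n6 = AND(n5, u) must be 0, so at least one of n5, u is 0.
Enumerating the 128 input combinations, 96 give n11 = 0 and 32 give n11 = 1.

96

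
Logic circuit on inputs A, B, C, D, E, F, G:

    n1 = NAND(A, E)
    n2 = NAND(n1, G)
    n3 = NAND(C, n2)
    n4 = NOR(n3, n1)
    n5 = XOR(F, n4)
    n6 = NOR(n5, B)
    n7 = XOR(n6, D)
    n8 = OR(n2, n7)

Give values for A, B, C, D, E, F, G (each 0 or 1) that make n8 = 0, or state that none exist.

A=1, B=0, C=1, D=1, E=0, F=0, G=1

n8 = OR(n2, n7) must be 0, so both n2 = 0 and n7 = 0.
Check with A=1, B=0, C=1, D=1, E=0, F=0, G=1:
n1 = NAND(A, E) = NAND(1, 0) = 1
n2 = NAND(n1, G) = NAND(1, 1) = 0
n3 = NAND(C, n2) = NAND(1, 0) = 1
n4 = NOR(n3, n1) = NOR(1, 1) = 0
n5 = XOR(F, n4) = XOR(0, 0) = 0
n6 = NOR(n5, B) = NOR(0, 0) = 1
n7 = XOR(n6, D) = XOR(1, 1) = 0
n8 = OR(n2, n7) = OR(0, 0) = 0
So n8 = 0 as required.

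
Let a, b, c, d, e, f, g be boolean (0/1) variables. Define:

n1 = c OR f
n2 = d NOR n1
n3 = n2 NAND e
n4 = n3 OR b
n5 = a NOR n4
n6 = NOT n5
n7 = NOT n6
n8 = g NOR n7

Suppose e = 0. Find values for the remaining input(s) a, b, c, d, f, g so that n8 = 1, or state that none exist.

n8 = g NOR n7 must be 1, so both g = 0 and n7 = 0.
n7 = NOT n6 must be 0, so n6 = 1.
Check with e = 0 and a=1, b=0, c=0, d=0, f=1, g=0:
n1 = c OR f = 0 OR 1 = 1
n2 = d NOR n1 = 0 NOR 1 = 0
n3 = n2 NAND e = 0 NAND 0 = 1
n4 = n3 OR b = 1 OR 0 = 1
n5 = a NOR n4 = 1 NOR 1 = 0
n6 = NOT n5 = NOT 0 = 1
n7 = NOT n6 = NOT 1 = 0
n8 = g NOR n7 = 0 NOR 0 = 1
So n8 = 1.

a=1 b=0 c=0 d=0 f=1 g=0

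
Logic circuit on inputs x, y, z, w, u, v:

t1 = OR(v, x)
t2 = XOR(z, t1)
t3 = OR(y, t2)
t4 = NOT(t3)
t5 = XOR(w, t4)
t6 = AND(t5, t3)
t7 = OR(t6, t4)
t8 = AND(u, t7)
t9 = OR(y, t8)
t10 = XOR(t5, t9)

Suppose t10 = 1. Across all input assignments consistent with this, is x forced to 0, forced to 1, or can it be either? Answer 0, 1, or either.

Both values of x occur among assignments with t10 = 1:
  x=0: x=0, y=0, z=0, w=0, u=0, v=0
  x=1: x=1, y=0, z=0, w=1, u=0, v=0

either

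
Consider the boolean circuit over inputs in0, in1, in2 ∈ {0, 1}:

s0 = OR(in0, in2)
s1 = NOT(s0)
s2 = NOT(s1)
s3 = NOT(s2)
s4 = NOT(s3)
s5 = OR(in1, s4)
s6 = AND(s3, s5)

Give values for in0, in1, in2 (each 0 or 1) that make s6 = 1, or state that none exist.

in0=0, in1=1, in2=0

Check with in0=0, in1=1, in2=0:
s0 = OR(in0, in2) = OR(0, 0) = 0
s1 = NOT(s0) = NOT 0 = 1
s2 = NOT(s1) = NOT 1 = 0
s3 = NOT(s2) = NOT 0 = 1
s4 = NOT(s3) = NOT 1 = 0
s5 = OR(in1, s4) = OR(1, 0) = 1
s6 = AND(s3, s5) = AND(1, 1) = 1
So s6 = 1 as required.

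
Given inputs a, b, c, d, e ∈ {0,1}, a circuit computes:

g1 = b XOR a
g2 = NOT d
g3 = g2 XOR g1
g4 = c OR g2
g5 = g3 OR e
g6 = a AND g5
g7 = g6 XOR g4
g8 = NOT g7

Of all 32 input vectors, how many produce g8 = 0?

g8 = NOT g7 must be 0, so g7 = 1.
g7 = g6 XOR g4 must be 1, so g6 and g4 differ.
Enumerating the 32 input combinations, 18 give g8 = 0 and 14 give g8 = 1.

18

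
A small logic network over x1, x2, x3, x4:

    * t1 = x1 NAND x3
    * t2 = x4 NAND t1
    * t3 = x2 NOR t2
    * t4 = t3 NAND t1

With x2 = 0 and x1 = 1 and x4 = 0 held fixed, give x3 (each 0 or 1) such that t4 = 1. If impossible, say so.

Check with x2 = 0 and x1 = 1 and x4 = 0 and x3=1:
t1 = x1 NAND x3 = 1 NAND 1 = 0
t2 = x4 NAND t1 = 0 NAND 0 = 1
t3 = x2 NOR t2 = 0 NOR 1 = 0
t4 = t3 NAND t1 = 0 NAND 0 = 1
So t4 = 1.

x3=1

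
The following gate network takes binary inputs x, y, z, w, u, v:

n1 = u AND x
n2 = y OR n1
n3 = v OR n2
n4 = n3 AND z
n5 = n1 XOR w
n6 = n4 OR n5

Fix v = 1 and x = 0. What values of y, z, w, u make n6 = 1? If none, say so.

y=0 z=0 w=1 u=1

n6 = n4 OR n5 must be 1, so at least one of n4, n5 is 1.
Check with v = 1 and x = 0 and y=0, z=0, w=1, u=1:
n1 = u AND x = 1 AND 0 = 0
n2 = y OR n1 = 0 OR 0 = 0
n3 = v OR n2 = 1 OR 0 = 1
n4 = n3 AND z = 1 AND 0 = 0
n5 = n1 XOR w = 0 XOR 1 = 1
n6 = n4 OR n5 = 0 OR 1 = 1
So n6 = 1.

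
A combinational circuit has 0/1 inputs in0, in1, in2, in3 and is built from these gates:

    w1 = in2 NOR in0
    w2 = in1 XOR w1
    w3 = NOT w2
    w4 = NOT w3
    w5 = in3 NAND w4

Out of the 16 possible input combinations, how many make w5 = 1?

w5 = in3 NAND w4 must be 1, so at least one of in3, w4 is 0.
Enumerating the 16 input combinations, 12 give w5 = 1 and 4 give w5 = 0.

12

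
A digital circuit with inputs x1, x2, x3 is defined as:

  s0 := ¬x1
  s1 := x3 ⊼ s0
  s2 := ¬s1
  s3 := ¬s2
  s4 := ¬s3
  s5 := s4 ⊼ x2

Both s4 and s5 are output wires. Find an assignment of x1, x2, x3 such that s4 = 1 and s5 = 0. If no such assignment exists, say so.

x1=0, x2=1, x3=1

Check with x1=0, x2=1, x3=1:
s0 = ¬x1 = ¬0 = 1
s1 = x3 ⊼ s0 = 1 ⊼ 1 = 0
s2 = ¬s1 = ¬0 = 1
s3 = ¬s2 = ¬1 = 0
s4 = ¬s3 = ¬0 = 1
s5 = s4 ⊼ x2 = 1 ⊼ 1 = 0
So s4 = 1 and s5 = 0.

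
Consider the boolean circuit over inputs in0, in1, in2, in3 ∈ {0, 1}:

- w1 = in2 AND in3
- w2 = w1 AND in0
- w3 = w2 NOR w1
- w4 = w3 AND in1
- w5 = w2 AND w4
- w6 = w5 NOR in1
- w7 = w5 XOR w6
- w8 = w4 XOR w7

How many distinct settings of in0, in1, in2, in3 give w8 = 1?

14

w8 = w4 XOR w7 must be 1, so w4 and w7 differ.
Enumerating the 16 input combinations, 14 give w8 = 1 and 2 give w8 = 0.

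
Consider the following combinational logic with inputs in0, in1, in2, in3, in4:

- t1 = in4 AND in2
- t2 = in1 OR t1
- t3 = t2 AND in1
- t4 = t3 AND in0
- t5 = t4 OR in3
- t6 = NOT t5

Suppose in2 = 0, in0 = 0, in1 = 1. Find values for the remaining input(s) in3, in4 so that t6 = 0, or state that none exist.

in3=1 in4=1

Check with in2 = 0, in0 = 0, in1 = 1 and in3=1, in4=1:
t1 = in4 AND in2 = 1 AND 0 = 0
t2 = in1 OR t1 = 1 OR 0 = 1
t3 = t2 AND in1 = 1 AND 1 = 1
t4 = t3 AND in0 = 1 AND 0 = 0
t5 = t4 OR in3 = 0 OR 1 = 1
t6 = NOT t5 = NOT 1 = 0
So t6 = 0.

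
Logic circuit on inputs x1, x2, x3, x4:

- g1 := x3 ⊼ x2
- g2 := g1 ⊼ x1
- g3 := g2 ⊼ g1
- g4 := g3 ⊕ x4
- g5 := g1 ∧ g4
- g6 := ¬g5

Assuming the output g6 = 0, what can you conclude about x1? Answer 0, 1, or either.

either

Both values of x1 occur among assignments with g6 = 0:
  x1=0: x1=0, x2=0, x3=0, x4=1
  x1=1: x1=1, x2=0, x3=0, x4=0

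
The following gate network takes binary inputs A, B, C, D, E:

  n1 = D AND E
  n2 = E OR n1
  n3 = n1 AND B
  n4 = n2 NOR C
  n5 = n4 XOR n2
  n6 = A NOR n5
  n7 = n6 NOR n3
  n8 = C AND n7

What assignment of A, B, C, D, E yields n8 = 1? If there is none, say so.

n8 = C AND n7 must be 1, so both C = 1 and n7 = 1.
Check with A=1 B=1 C=1 D=0 E=1:
n1 = D AND E = 0 AND 1 = 0
n2 = E OR n1 = 1 OR 0 = 1
n3 = n1 AND B = 0 AND 1 = 0
n4 = n2 NOR C = 1 NOR 1 = 0
n5 = n4 XOR n2 = 0 XOR 1 = 1
n6 = A NOR n5 = 1 NOR 1 = 0
n7 = n6 NOR n3 = 0 NOR 0 = 1
n8 = C AND n7 = 1 AND 1 = 1
So n8 = 1 as required.

A=1 B=1 C=1 D=0 E=1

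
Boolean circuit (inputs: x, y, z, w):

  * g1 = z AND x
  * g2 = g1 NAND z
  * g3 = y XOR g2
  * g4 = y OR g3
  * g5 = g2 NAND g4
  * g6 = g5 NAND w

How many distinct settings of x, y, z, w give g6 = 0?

g6 = g5 NAND w must be 0, so both g5 = 1 and w = 1.
g5 = g2 NAND g4 must be 1, so at least one of g2, g4 is 0.
Enumerating the 16 input combinations, 2 give g6 = 0 and 14 give g6 = 1.

2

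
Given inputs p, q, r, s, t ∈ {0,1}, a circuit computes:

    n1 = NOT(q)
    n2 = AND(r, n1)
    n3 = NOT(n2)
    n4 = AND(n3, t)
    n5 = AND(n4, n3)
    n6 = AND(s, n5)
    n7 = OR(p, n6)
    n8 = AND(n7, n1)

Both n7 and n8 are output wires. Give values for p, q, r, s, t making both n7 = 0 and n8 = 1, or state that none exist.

Across all 32 input combinations, none give both n7 = 0 and n8 = 1.

no solution exists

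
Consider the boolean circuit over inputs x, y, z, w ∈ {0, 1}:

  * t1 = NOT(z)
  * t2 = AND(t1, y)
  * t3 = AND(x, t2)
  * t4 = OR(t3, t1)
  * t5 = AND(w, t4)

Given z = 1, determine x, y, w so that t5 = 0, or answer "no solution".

Check with z = 1 and x=1, y=0, w=0:
t1 = NOT(z) = NOT 1 = 0
t2 = AND(t1, y) = AND(0, 0) = 0
t3 = AND(x, t2) = AND(1, 0) = 0
t4 = OR(t3, t1) = OR(0, 0) = 0
t5 = AND(w, t4) = AND(0, 0) = 0
So t5 = 0.

x=1, y=0, w=0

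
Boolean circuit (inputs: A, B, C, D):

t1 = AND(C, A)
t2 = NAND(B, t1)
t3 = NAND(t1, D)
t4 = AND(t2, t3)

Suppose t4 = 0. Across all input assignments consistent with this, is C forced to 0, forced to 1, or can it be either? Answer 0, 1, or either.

1

t4 = AND(t2, t3) must be 0, so at least one of t2, t3 is 0.
Every assignment with t4 = 0 has C = 1; there are 3 such assignment(s).
  A=1, B=0, C=1, D=1
  A=1, B=1, C=1, D=0
  A=1, B=1, C=1, D=1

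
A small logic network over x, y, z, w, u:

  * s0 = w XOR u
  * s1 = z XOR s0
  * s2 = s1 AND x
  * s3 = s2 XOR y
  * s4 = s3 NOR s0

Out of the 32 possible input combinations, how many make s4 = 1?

8

s4 = s3 NOR s0 must be 1, so both s3 = 0 and s0 = 0.
Enumerating the 32 input combinations, 8 give s4 = 1 and 24 give s4 = 0.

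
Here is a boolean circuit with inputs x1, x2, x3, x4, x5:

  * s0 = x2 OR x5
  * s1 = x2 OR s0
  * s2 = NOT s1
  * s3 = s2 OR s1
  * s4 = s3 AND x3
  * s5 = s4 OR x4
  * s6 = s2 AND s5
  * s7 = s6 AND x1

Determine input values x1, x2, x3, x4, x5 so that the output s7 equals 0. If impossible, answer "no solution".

x1=0, x2=1, x3=0, x4=1, x5=1

s7 = s6 AND x1 must be 0, so at least one of s6, x1 is 0.
Check with x1=0, x2=1, x3=0, x4=1, x5=1:
s0 = x2 OR x5 = 1 OR 1 = 1
s1 = x2 OR s0 = 1 OR 1 = 1
s2 = NOT s1 = NOT 1 = 0
s3 = s2 OR s1 = 0 OR 1 = 1
s4 = s3 AND x3 = 1 AND 0 = 0
s5 = s4 OR x4 = 0 OR 1 = 1
s6 = s2 AND s5 = 0 AND 1 = 0
s7 = s6 AND x1 = 0 AND 0 = 0
So s7 = 0 as required.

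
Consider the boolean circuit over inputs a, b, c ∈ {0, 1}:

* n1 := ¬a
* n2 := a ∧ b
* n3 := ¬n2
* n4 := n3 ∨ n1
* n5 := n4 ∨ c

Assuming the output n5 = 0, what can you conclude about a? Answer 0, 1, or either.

1

n5 = n4 ∨ c must be 0, so both n4 = 0 and c = 0.
Every assignment with n5 = 0 has a = 1; there are 1 such assignment(s).
  a=1, b=1, c=0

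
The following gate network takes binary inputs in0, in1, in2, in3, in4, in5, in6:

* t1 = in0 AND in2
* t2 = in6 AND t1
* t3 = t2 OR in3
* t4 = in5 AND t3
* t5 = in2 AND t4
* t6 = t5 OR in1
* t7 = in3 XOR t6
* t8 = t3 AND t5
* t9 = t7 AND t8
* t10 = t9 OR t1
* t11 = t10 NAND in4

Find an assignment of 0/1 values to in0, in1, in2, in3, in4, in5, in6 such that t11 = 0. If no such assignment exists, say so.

in0=1 in1=1 in2=1 in3=1 in4=1 in5=0 in6=1

t11 = t10 NAND in4 must be 0, so both t10 = 1 and in4 = 1.
t10 = t9 OR t1 must be 1, so at least one of t9, t1 is 1.
Check with in0=1 in1=1 in2=1 in3=1 in4=1 in5=0 in6=1:
t1 = in0 AND in2 = 1 AND 1 = 1
t2 = in6 AND t1 = 1 AND 1 = 1
t3 = t2 OR in3 = 1 OR 1 = 1
t4 = in5 AND t3 = 0 AND 1 = 0
t5 = in2 AND t4 = 1 AND 0 = 0
t6 = t5 OR in1 = 0 OR 1 = 1
t7 = in3 XOR t6 = 1 XOR 1 = 0
t8 = t3 AND t5 = 1 AND 0 = 0
t9 = t7 AND t8 = 0 AND 0 = 0
t10 = t9 OR t1 = 0 OR 1 = 1
t11 = t10 NAND in4 = 1 NAND 1 = 0
So t11 = 0 as required.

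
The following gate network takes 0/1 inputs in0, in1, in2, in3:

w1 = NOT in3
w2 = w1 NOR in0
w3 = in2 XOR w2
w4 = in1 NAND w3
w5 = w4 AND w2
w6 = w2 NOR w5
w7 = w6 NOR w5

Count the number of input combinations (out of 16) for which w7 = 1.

1

w7 = w6 NOR w5 must be 1, so both w6 = 0 and w5 = 0.
Satisfying assignments:
  in0=0, in1=1, in2=0, in3=1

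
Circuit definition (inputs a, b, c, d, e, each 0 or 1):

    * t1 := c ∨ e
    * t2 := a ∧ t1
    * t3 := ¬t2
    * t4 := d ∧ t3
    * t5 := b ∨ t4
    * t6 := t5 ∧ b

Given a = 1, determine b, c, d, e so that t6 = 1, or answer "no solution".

b=1, c=0, d=0, e=0

t6 = t5 ∧ b must be 1, so both t5 = 1 and b = 1.
t5 = b ∨ t4 must be 1, so at least one of b, t4 is 1.
Check with a = 1 and b=1, c=0, d=0, e=0:
t1 = c ∨ e = 0 ∨ 0 = 0
t2 = a ∧ t1 = 1 ∧ 0 = 0
t3 = ¬t2 = ¬0 = 1
t4 = d ∧ t3 = 0 ∧ 1 = 0
t5 = b ∨ t4 = 1 ∨ 0 = 1
t6 = t5 ∧ b = 1 ∧ 1 = 1
So t6 = 1.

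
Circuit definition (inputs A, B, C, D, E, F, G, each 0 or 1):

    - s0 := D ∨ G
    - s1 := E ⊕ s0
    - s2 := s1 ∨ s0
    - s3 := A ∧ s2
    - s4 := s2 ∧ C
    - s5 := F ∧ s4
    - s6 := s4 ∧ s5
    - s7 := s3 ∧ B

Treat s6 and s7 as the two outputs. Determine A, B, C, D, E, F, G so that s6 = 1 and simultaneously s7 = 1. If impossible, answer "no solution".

A=1 B=1 C=1 D=0 E=0 F=1 G=1

Check with A=1 B=1 C=1 D=0 E=0 F=1 G=1:
s0 = D ∨ G = 0 ∨ 1 = 1
s1 = E ⊕ s0 = 0 ⊕ 1 = 1
s2 = s1 ∨ s0 = 1 ∨ 1 = 1
s3 = A ∧ s2 = 1 ∧ 1 = 1
s4 = s2 ∧ C = 1 ∧ 1 = 1
s5 = F ∧ s4 = 1 ∧ 1 = 1
s6 = s4 ∧ s5 = 1 ∧ 1 = 1
s7 = s3 ∧ B = 1 ∧ 1 = 1
So s6 = 1 and s7 = 1.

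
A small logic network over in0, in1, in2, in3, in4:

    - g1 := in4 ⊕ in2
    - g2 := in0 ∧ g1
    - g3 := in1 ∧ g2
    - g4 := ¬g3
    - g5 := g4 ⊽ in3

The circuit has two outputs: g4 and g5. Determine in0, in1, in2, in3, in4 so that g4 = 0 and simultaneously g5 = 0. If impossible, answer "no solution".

in0=1, in1=1, in2=1, in3=1, in4=0

Check with in0=1, in1=1, in2=1, in3=1, in4=0:
g1 = in4 ⊕ in2 = 0 ⊕ 1 = 1
g2 = in0 ∧ g1 = 1 ∧ 1 = 1
g3 = in1 ∧ g2 = 1 ∧ 1 = 1
g4 = ¬g3 = ¬1 = 0
g5 = g4 ⊽ in3 = 0 ⊽ 1 = 0
So g4 = 0 and g5 = 0.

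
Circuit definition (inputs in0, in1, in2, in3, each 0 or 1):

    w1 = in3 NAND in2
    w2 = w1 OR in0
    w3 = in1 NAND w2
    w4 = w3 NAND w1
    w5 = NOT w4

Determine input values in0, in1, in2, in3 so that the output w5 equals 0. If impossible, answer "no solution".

Check with in0=1, in1=0, in2=1, in3=1:
w1 = in3 NAND in2 = 1 NAND 1 = 0
w2 = w1 OR in0 = 0 OR 1 = 1
w3 = in1 NAND w2 = 0 NAND 1 = 1
w4 = w3 NAND w1 = 1 NAND 0 = 1
w5 = NOT w4 = NOT 1 = 0
So w5 = 0 as required.

in0=1, in1=0, in2=1, in3=1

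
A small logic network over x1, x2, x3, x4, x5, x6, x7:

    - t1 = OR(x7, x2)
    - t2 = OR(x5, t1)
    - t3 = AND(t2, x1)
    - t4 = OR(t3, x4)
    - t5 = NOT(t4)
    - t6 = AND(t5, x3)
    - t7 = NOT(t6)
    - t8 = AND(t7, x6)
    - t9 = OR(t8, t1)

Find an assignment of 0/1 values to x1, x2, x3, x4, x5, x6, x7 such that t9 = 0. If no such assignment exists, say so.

x1=0, x2=0, x3=1, x4=0, x5=1, x6=1, x7=0

t9 = OR(t8, t1) must be 0, so both t8 = 0 and t1 = 0.
t8 = AND(t7, x6) must be 0, so at least one of t7, x6 is 0.
Check with x1=0, x2=0, x3=1, x4=0, x5=1, x6=1, x7=0:
t1 = OR(x7, x2) = OR(0, 0) = 0
t2 = OR(x5, t1) = OR(1, 0) = 1
t3 = AND(t2, x1) = AND(1, 0) = 0
t4 = OR(t3, x4) = OR(0, 0) = 0
t5 = NOT(t4) = NOT 0 = 1
t6 = AND(t5, x3) = AND(1, 1) = 1
t7 = NOT(t6) = NOT 1 = 0
t8 = AND(t7, x6) = AND(0, 1) = 0
t9 = OR(t8, t1) = OR(0, 0) = 0
So t9 = 0 as required.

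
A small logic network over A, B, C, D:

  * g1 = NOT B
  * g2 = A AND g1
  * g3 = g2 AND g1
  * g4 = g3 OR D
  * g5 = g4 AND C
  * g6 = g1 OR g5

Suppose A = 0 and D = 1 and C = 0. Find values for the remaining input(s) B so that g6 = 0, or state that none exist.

g6 = g1 OR g5 must be 0, so both g1 = 0 and g5 = 0.
g1 = NOT B must be 0, so B = 1.
Check with A = 0 and D = 1 and C = 0 and B=1:
g1 = NOT B = NOT 1 = 0
g2 = A AND g1 = 0 AND 0 = 0
g3 = g2 AND g1 = 0 AND 0 = 0
g4 = g3 OR D = 0 OR 1 = 1
g5 = g4 AND C = 1 AND 0 = 0
g6 = g1 OR g5 = 0 OR 0 = 0
So g6 = 0.

B=1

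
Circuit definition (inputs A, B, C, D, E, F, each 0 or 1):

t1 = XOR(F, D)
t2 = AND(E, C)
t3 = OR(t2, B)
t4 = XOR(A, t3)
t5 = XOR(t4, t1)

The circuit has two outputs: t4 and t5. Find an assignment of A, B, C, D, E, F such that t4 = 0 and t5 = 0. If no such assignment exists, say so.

A=1 B=0 C=1 D=0 E=1 F=0

Check with A=1 B=0 C=1 D=0 E=1 F=0:
t1 = XOR(F, D) = XOR(0, 0) = 0
t2 = AND(E, C) = AND(1, 1) = 1
t3 = OR(t2, B) = OR(1, 0) = 1
t4 = XOR(A, t3) = XOR(1, 1) = 0
t5 = XOR(t4, t1) = XOR(0, 0) = 0
So t4 = 0 and t5 = 0.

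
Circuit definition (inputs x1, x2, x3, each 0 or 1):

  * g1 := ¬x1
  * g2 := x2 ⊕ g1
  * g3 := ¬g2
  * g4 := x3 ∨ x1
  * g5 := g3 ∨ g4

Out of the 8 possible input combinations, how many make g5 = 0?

1

g5 = g3 ∨ g4 must be 0, so both g3 = 0 and g4 = 0.
Satisfying assignments:
  x1=0, x2=0, x3=0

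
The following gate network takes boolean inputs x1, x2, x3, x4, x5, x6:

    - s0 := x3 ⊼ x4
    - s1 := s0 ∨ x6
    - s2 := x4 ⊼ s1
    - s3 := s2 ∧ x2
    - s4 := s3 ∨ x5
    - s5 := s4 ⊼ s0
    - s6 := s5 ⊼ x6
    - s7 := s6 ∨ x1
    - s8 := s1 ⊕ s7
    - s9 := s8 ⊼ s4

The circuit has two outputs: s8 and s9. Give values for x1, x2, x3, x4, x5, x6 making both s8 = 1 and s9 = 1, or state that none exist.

x1=0 x2=1 x3=0 x4=1 x5=0 x6=1

Check with x1=0 x2=1 x3=0 x4=1 x5=0 x6=1:
s0 = x3 ⊼ x4 = 0 ⊼ 1 = 1
s1 = s0 ∨ x6 = 1 ∨ 1 = 1
s2 = x4 ⊼ s1 = 1 ⊼ 1 = 0
s3 = s2 ∧ x2 = 0 ∧ 1 = 0
s4 = s3 ∨ x5 = 0 ∨ 0 = 0
s5 = s4 ⊼ s0 = 0 ⊼ 1 = 1
s6 = s5 ⊼ x6 = 1 ⊼ 1 = 0
s7 = s6 ∨ x1 = 0 ∨ 0 = 0
s8 = s1 ⊕ s7 = 1 ⊕ 0 = 1
s9 = s8 ⊼ s4 = 1 ⊼ 0 = 1
So s8 = 1 and s9 = 1.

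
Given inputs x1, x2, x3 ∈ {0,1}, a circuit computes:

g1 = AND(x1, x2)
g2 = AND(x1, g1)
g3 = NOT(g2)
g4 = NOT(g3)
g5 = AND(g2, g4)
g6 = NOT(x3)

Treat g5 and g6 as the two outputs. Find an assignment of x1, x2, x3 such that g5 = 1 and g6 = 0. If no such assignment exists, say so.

x1=1, x2=1, x3=1

Check with x1=1, x2=1, x3=1:
g1 = AND(x1, x2) = AND(1, 1) = 1
g2 = AND(x1, g1) = AND(1, 1) = 1
g3 = NOT(g2) = NOT 1 = 0
g4 = NOT(g3) = NOT 0 = 1
g5 = AND(g2, g4) = AND(1, 1) = 1
g6 = NOT(x3) = NOT 1 = 0
So g5 = 1 and g6 = 0.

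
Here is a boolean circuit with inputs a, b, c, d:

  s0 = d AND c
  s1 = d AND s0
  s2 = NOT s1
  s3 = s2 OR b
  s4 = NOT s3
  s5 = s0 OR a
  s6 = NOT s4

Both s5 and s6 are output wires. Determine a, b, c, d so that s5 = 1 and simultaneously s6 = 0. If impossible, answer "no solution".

a=0 b=0 c=1 d=1

Check with a=0 b=0 c=1 d=1:
s0 = d AND c = 1 AND 1 = 1
s1 = d AND s0 = 1 AND 1 = 1
s2 = NOT s1 = NOT 1 = 0
s3 = s2 OR b = 0 OR 0 = 0
s4 = NOT s3 = NOT 0 = 1
s5 = s0 OR a = 1 OR 0 = 1
s6 = NOT s4 = NOT 1 = 0
So s5 = 1 and s6 = 0.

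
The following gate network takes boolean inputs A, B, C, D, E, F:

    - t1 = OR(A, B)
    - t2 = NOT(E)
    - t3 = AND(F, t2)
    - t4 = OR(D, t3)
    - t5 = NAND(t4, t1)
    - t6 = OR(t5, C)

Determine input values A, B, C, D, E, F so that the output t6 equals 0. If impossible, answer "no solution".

A=1, B=0, C=0, D=0, E=0, F=1

t6 = OR(t5, C) must be 0, so both t5 = 0 and C = 0.
t5 = NAND(t4, t1) must be 0, so both t4 = 1 and t1 = 1.
Check with A=1, B=0, C=0, D=0, E=0, F=1:
t1 = OR(A, B) = OR(1, 0) = 1
t2 = NOT(E) = NOT 0 = 1
t3 = AND(F, t2) = AND(1, 1) = 1
t4 = OR(D, t3) = OR(0, 1) = 1
t5 = NAND(t4, t1) = NAND(1, 1) = 0
t6 = OR(t5, C) = OR(0, 0) = 0
So t6 = 0 as required.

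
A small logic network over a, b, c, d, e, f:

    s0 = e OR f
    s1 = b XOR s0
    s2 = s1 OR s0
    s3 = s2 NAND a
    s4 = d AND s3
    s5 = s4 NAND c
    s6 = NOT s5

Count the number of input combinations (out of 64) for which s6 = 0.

s6 = NOT s5 must be 0, so s5 = 1.
s5 = s4 NAND c must be 1, so at least one of s4, c is 0.
Enumerating the 64 input combinations, 55 give s6 = 0 and 9 give s6 = 1.

55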